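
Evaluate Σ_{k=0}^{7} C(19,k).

94184

1 + 19 + 171 + 969 + 3876 + 11628 + 27132 + 50388 = 94184.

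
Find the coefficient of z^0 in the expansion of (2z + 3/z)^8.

90720

General term: C(8,j)·(2z)^j·(3/z)^(8-j), with z-exponent 1j − 1(8−j) = 2j − 8.
Set 2j − 8 = 0: j = 4.
C(8,4) = 70; 2^4 = 16; 3^4 = 81.
Coefficient = 70 · 16 · 81 = 90720.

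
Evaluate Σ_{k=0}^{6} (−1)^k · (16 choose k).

The partial alternating sum Σ_{k=0}^{6} (−1)^k C(16,k) = (−1)^6 C(15,6) = 5005.

5005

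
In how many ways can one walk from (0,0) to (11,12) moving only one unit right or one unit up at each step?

1352078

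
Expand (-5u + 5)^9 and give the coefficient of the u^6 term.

The general term is C(9,j)·(-5u)^j·(5)^(9-j); the u^6 term has j = 6.
C(9,6) = 84.
Coefficient = C(9,6) · (-5)^6 · 5^3 = 84 · 15625 · 125 = 164062500.

164062500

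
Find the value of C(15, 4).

1365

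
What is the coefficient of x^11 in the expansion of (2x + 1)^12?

24576

The general term is C(12,j)·(2x)^j·(1)^(12-j); the x^11 term has j = 11.
C(12,11) = 12.
Coefficient = C(12,11) · 2^11 = 12 · 2048 = 24576.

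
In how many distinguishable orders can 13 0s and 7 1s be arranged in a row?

Choose positions for the 0s: C(20,13) = 77520.

77520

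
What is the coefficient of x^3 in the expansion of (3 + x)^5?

90

The general term is C(5,j)·(3)^j·(x)^(5-j); the x^3 term has j = 2.
C(5,2) = 10.
Coefficient = C(5,2) · 3^2 = 10 · 9 = 90.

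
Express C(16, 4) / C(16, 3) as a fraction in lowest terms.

C(n,k+1)/C(n,k) = (n−k)/(k+1) = (16−3)/(3+1) = 13/4.

13/4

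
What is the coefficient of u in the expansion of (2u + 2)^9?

The general term is C(9,j)·(2u)^j·(2)^(9-j); the u^1 term has j = 1.
C(9,1) = 9.
Coefficient = C(9,1) · 2^1 · 2^8 = 9 · 2 · 256 = 4608.

4608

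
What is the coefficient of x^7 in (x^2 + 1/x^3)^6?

6

General term: C(6,j)·(x^2)^j·(1/x^3)^(6-j), with x-exponent 2j − 3(6−j) = 5j − 18.
Set 5j − 18 = 7: j = 5.
C(6,5) = 6; 1^5 = 1; 1^1 = 1.
Coefficient = 6 · 1 · 1 = 6.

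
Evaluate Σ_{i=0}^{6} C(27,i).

397594

1 + 27 + 351 + 2925 + 17550 + 80730 + 296010 = 397594.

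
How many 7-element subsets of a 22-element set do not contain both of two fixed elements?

155040

All 7-subsets: C(22,7) = 170544. Those containing both fixed elements: C(20,5) = 15504.
170544 − 15504 = 155040.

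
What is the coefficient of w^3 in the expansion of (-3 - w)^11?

The general term is C(11,j)·(-3)^j·(-w)^(11-j); the w^3 term has j = 8.
C(11,8) = 165.
Coefficient = C(11,8) · (-3)^8 · (-1)^3 = 165 · 6561 · (-1) = -1082565.

-1082565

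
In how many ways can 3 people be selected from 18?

816

This is C(18,3) = 816.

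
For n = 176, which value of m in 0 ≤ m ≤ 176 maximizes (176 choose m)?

88

C(176,m) is maximized at m = 176/2 = 88.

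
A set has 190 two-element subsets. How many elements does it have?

20

n(n−1)/2 = 190 ⇒ n(n−1) = 380. Since 20·19 = 380, n = 20.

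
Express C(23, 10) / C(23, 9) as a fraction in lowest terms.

C(n,k+1)/C(n,k) = (n−k)/(k+1) = (23−9)/(9+1) = 14/10 = 7/5.

7/5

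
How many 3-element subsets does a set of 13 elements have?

C(13,3) = (13·12·11) / 3! = 1716 / 6 = 286.

286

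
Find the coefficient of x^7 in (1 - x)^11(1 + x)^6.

-44

Coefficient of x^7 = Σ_{j} C(11,j)·(-1)^j·C(6,7-j)·1^(7-j) for j from 1 to 7.
= (-11) + 330 + (-2475) + 6600 + (-6930) + 2772 + (-330) = -44.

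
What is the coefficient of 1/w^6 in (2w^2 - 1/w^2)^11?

General term: C(11,j)·(2w^2)^j·(-1/w^2)^(11-j), with w-exponent 2j − 2(11−j) = 4j − 22.
Set 4j − 22 = -6: j = 4.
C(11,4) = 330; 2^4 = 16; (-1)^7 = -1.
Coefficient = 330 · 16 · (-1) = -5280.

-5280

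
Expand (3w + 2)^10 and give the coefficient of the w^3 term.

The general term is C(10,j)·(3w)^j·(2)^(10-j); the w^3 term has j = 3.
C(10,3) = 120.
Coefficient = C(10,3) · 3^3 · 2^7 = 120 · 27 · 128 = 414720.

414720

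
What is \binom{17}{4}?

C(17,4) = (17·16·15·14) / 4! = 57120 / 24 = 2380.

2380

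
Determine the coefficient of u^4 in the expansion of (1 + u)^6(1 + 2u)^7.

Coefficient of u^4 = Σ_{j} C(6,j)·1^j·C(7,4-j)·2^(4-j) for j from 0 to 4.
= 560 + 1680 + 1260 + 280 + 15 = 3795.

3795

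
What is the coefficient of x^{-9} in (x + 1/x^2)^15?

General term: C(15,j)·(x)^j·(1/x^2)^(15-j), with x-exponent 1j − 2(15−j) = 3j − 30.
Set 3j − 30 = -9: j = 7.
C(15,7) = 6435; 1^7 = 1; 1^8 = 1.
Coefficient = 6435 · 1 · 1 = 6435.

6435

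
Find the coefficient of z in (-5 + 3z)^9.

10546875

The general term is C(9,j)·(-5)^j·(3z)^(9-j); the z^1 term has j = 8.
C(9,8) = 9.
Coefficient = C(9,8) · (-5)^8 · 3^1 = 9 · 390625 · 3 = 10546875.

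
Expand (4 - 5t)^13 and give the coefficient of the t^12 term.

The general term is C(13,j)·(4)^j·(-5t)^(13-j); the t^12 term has j = 1.
C(13,1) = 13.
Coefficient = C(13,1) · 4^1 · (-5)^12 = 13 · 4 · 244140625 = 12695312500.

12695312500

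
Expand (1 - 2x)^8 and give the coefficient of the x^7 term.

-1024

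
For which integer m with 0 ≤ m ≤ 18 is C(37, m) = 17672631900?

C(37,m) increases on 0 ≤ m ≤ 18. C(37,17) = 15905368710 and C(37,18) = 17672631900, so m = 18.

18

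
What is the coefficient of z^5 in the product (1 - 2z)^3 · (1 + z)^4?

Coefficient of z^5 = Σ_{j} C(3,j)·(-2)^j·C(4,5-j)·1^(5-j) for j from 1 to 3.
= (-6) + 48 + (-48) = -6.

-6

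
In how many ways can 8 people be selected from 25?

1081575

This is C(25,8) = 1081575.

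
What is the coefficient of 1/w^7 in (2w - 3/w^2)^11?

General term: C(11,j)·(2w)^j·(-3/w^2)^(11-j), with w-exponent 1j − 2(11−j) = 3j − 22.
Set 3j − 22 = -7: j = 5.
C(11,5) = 462; 2^5 = 32; (-3)^6 = 729.
Coefficient = 462 · 32 · 729 = 10777536.

10777536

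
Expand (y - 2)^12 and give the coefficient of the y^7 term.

-25344

The general term is C(12,j)·(y)^j·(-2)^(12-j); the y^7 term has j = 7.
C(12,7) = 792.
Coefficient = C(12,7) · (-2)^5 = 792 · (-32) = -25344.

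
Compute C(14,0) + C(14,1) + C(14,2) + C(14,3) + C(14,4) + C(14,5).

3473

1 + 14 + 91 + 364 + 1001 + 2002 = 3473.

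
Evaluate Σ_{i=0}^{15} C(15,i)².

Σ C(15,i)² is the coefficient of x^15 in (1+x)^15(1+x)^15 = (1+x)^30, i.e. C(30,15) = 155117520.

155117520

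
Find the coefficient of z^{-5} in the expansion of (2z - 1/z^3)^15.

General term: C(15,j)·(2z)^j·(-1/z^3)^(15-j), with z-exponent 1j − 3(15−j) = 4j − 45.
Set 4j − 45 = -5: j = 10.
C(15,10) = 3003; 2^10 = 1024; (-1)^5 = -1.
Coefficient = 3003 · 1024 · (-1) = -3075072.

-3075072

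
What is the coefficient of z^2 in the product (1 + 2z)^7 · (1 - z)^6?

Coefficient of z^2 = Σ_{j} C(7,j)·2^j·C(6,2-j)·(-1)^(2-j) for j from 0 to 2.
= 15 + (-84) + 84 = 15.

15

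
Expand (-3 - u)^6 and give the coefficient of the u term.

1458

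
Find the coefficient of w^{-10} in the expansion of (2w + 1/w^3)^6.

60

General term: C(6,j)·(2w)^j·(1/w^3)^(6-j), with w-exponent 1j − 3(6−j) = 4j − 18.
Set 4j − 18 = -10: j = 2.
C(6,2) = 15; 2^2 = 4; 1^4 = 1.
Coefficient = 15 · 4 · 1 = 60.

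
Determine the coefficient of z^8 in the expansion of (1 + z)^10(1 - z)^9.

126

Coefficient of z^8 = Σ_{j} C(10,j)·1^j·C(9,8-j)·(-1)^(8-j) for j from 0 to 8.
= 9 + (-360) + 3780 + (-15120) + 26460 + (-21168) + 7560 + (-1080) + 45 = 126.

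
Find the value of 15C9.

5005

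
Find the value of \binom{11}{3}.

165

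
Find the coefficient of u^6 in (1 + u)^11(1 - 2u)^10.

Coefficient of u^6 = Σ_{j} C(11,j)·1^j·C(10,6-j)·(-2)^(6-j) for j from 0 to 6.
= 13440 + (-88704) + 184800 + (-158400) + 59400 + (-9240) + 462 = 1758.

1758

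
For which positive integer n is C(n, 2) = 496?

32

n(n−1)/2 = 496 ⇒ n(n−1) = 992. Since 32·31 = 992, n = 32.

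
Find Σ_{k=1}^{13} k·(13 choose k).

53248

Differentiating (1+x)^13 and setting x=1: Σ k·C(13,k) = 13·2^12 = 53248.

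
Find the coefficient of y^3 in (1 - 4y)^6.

The general term is C(6,j)·(1)^j·(-4y)^(6-j); the y^3 term has j = 3.
C(6,3) = 20.
Coefficient = C(6,3) · (-4)^3 = 20 · (-64) = -1280.

-1280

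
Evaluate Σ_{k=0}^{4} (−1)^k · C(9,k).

70

The partial alternating sum Σ_{k=0}^{4} (−1)^k C(9,k) = (−1)^4 C(8,4) = 70.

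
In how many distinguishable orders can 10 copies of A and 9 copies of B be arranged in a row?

Choose positions for the A's: C(19,10) = 92378.

92378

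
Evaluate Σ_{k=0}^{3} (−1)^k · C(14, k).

-286

The partial alternating sum Σ_{k=0}^{3} (−1)^k C(14,k) = (−1)^3 C(13,3) = -286.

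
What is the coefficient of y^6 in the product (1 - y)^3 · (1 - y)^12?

Coefficient of y^6 = Σ_{j} C(3,j)·(-1)^j·C(12,6-j)·(-1)^(6-j) for j from 0 to 3.
= 924 + 2376 + 1485 + 220 = 5005.

5005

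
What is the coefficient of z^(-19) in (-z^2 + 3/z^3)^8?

General term: C(8,j)·(-z^2)^j·(3/z^3)^(8-j), with z-exponent 2j − 3(8−j) = 5j − 24.
Set 5j − 24 = -19: j = 1.
C(8,1) = 8; (-1)^1 = -1; 3^7 = 2187.
Coefficient = 8 · (-1) · 2187 = -17496.

-17496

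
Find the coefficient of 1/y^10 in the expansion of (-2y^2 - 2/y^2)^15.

-98402304

General term: C(15,j)·(-2y^2)^j·(-2/y^2)^(15-j), with y-exponent 2j − 2(15−j) = 4j − 30.
Set 4j − 30 = -10: j = 5.
C(15,5) = 3003; (-2)^5 = -32; (-2)^10 = 1024.
Coefficient = 3003 · (-32) · 1024 = -98402304.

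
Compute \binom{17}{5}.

6188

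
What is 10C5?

252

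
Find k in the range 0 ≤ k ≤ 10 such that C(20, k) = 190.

2

C(20,k) increases on 0 ≤ k ≤ 10. C(20,1) = 20 and C(20,2) = 190, so k = 2.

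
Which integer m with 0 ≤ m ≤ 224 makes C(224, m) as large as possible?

C(224,m) is maximized at m = 224/2 = 112.

112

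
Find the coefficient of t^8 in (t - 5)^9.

The general term is C(9,j)·(t)^j·(-5)^(9-j); the t^8 term has j = 8.
C(9,8) = 9.
Coefficient = C(9,8) · (-5)^1 = 9 · (-5) = -45.

-45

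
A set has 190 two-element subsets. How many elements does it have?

n(n−1)/2 = 190 ⇒ n(n−1) = 380. Since 20·19 = 380, n = 20.

20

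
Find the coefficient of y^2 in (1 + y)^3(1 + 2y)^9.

201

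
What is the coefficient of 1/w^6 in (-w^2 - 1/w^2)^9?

-84

General term: C(9,j)·(-w^2)^j·(-1/w^2)^(9-j), with w-exponent 2j − 2(9−j) = 4j − 18.
Set 4j − 18 = -6: j = 3.
C(9,3) = 84; (-1)^3 = -1; (-1)^6 = 1.
Coefficient = 84 · (-1) · 1 = -84.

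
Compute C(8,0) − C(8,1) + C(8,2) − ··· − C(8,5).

The partial alternating sum Σ_{k=0}^{5} (−1)^k C(8,k) = (−1)^5 C(7,5) = -21.

-21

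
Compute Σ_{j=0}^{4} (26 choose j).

17902

1 + 26 + 325 + 2600 + 14950 = 17902.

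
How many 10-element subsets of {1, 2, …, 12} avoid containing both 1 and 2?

21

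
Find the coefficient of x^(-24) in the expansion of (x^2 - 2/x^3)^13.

292864

General term: C(13,j)·(x^2)^j·(-2/x^3)^(13-j), with x-exponent 2j − 3(13−j) = 5j − 39.
Set 5j − 39 = -24: j = 3.
C(13,3) = 286; 1^3 = 1; (-2)^10 = 1024.
Coefficient = 286 · 1 · 1024 = 292864.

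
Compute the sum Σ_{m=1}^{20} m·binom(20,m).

10485760

Since m·C(20,m) = 20·C(19,m−1), the sum is 20·2^19 = 20·524288 = 10485760.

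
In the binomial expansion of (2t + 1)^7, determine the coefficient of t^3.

The general term is C(7,j)·(2t)^j·(1)^(7-j); the t^3 term has j = 3.
C(7,3) = 35.
Coefficient = C(7,3) · 2^3 = 35 · 8 = 280.

280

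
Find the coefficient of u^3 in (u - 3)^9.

The general term is C(9,j)·(u)^j·(-3)^(9-j); the u^3 term has j = 3.
C(9,3) = 84.
Coefficient = C(9,3) · (-3)^6 = 84 · 729 = 61236.

61236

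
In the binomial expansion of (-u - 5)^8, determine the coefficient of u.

625000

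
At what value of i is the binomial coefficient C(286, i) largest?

143

C(286,i) is maximized at i = 286/2 = 143.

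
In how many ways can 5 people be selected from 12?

792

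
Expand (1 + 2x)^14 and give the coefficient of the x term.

28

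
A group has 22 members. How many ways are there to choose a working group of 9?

497420

This is C(22,9) = 497420.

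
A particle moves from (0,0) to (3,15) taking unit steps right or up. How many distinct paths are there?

816

Each path is a sequence of 18 steps with 3 rights: C(18,3) = 816.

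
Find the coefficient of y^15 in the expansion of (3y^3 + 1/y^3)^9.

78732

General term: C(9,j)·(3y^3)^j·(1/y^3)^(9-j), with y-exponent 3j − 3(9−j) = 6j − 27.
Set 6j − 27 = 15: j = 7.
C(9,7) = 36; 3^7 = 2187; 1^2 = 1.
Coefficient = 36 · 2187 · 1 = 78732.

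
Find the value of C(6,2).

15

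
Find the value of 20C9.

C(20,9) = (20·19·18·17·16·15·14·13·12) / 9! = 60949324800 / 362880 = 167960.

167960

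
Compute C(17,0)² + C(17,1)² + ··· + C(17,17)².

2333606220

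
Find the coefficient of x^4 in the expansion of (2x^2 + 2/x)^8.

17920

General term: C(8,j)·(2x^2)^j·(2/x)^(8-j), with x-exponent 2j − 1(8−j) = 3j − 8.
Set 3j − 8 = 4: j = 4.
C(8,4) = 70; 2^4 = 16; 2^4 = 16.
Coefficient = 70 · 16 · 16 = 17920.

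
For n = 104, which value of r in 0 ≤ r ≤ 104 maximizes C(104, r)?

52

C(104,r) is maximized at r = 104/2 = 52.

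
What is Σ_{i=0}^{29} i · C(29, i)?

7784628224

Since i·C(29,i) = 29·C(28,i−1), the sum is 29·2^28 = 29·268435456 = 7784628224.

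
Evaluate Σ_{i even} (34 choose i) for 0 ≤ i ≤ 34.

8589934592

Even-i terms of row 34 sum to 2^33 = 8589934592.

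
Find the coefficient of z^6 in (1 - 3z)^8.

20412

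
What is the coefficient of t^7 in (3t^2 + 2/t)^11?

General term: C(11,j)·(3t^2)^j·(2/t)^(11-j), with t-exponent 2j − 1(11−j) = 3j − 11.
Set 3j − 11 = 7: j = 6.
C(11,6) = 462; 3^6 = 729; 2^5 = 32.
Coefficient = 462 · 729 · 32 = 10777536.

10777536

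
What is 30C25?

C(30,25) = C(30,5) by symmetry.
C(30,5) = (30·29·28·27·26) / 5! = 17100720 / 120 = 142506.

142506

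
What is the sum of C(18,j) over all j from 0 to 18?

Setting x = 1 in (1+x)^18 gives Σ C(18,j) = 2^18 = 262144.

262144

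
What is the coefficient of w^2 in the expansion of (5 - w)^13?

The general term is C(13,j)·(5)^j·(-w)^(13-j); the w^2 term has j = 11.
C(13,11) = 78.
Coefficient = C(13,11) · 5^11 = 78 · 48828125 = 3808593750.

3808593750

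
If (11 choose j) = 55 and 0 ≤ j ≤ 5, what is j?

2

C(11,j) increases on 0 ≤ j ≤ 5. C(11,1) = 11 and C(11,2) = 55, so j = 2.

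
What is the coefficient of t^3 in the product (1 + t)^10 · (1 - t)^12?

Coefficient of t^3 = Σ_{j} C(10,j)·1^j·C(12,3-j)·(-1)^(3-j) for j from 0 to 3.
= (-220) + 660 + (-540) + 120 = 20.

20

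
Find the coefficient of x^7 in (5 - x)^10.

-15000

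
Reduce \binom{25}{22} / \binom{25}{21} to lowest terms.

C(n,k+1)/C(n,k) = (n−k)/(k+1) = (25−21)/(21+1) = 4/22 = 2/11.

2/11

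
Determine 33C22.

193536720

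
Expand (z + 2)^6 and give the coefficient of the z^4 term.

The general term is C(6,j)·(z)^j·(2)^(6-j); the z^4 term has j = 4.
C(6,4) = 15.
Coefficient = C(6,4) · 2^2 = 15 · 4 = 60.

60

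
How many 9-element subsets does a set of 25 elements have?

C(25,9) = (25·24·23·22·21·20·19·18·17) / 9! = 741354768000 / 362880 = 2042975.

2042975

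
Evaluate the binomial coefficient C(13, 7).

1716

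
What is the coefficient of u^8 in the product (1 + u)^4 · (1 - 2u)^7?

48

Coefficient of u^8 = Σ_{j} C(4,j)·1^j·C(7,8-j)·(-2)^(8-j) for j from 1 to 4.
= (-512) + 2688 + (-2688) + 560 = 48.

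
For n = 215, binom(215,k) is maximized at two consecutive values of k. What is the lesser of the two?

For odd n = 215, C(215,k) peaks at k = (n−1)/2 and (n+1)/2; the lesser is 107.

107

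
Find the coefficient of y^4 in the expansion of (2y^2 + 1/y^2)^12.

101376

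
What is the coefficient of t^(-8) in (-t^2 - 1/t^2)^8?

28

General term: C(8,j)·(-t^2)^j·(-1/t^2)^(8-j), with t-exponent 2j − 2(8−j) = 4j − 16.
Set 4j − 16 = -8: j = 2.
C(8,2) = 28; (-1)^2 = 1; (-1)^6 = 1.
Coefficient = 28 · 1 · 1 = 28.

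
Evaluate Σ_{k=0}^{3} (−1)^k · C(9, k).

The partial alternating sum Σ_{k=0}^{3} (−1)^k C(9,k) = (−1)^3 C(8,3) = -56.

-56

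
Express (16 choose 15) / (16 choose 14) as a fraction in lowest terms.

2/15

C(n,k+1)/C(n,k) = (n−k)/(k+1) = (16−14)/(14+1) = 2/15.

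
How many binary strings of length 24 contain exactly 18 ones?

134596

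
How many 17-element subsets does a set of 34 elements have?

C(34,17) = (34·33·32·31·30·29·28·27·26·25·24·23·22·21·20·19·18) / 17! = 830034394580628357120000 / 355687428096000 = 2333606220.

2333606220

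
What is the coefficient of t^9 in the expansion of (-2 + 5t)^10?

-39062500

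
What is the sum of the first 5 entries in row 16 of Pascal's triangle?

1 + 16 + 120 + 560 + 1820 = 2517.

2517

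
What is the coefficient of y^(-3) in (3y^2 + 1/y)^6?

18

General term: C(6,j)·(3y^2)^j·(1/y)^(6-j), with y-exponent 2j − 1(6−j) = 3j − 6.
Set 3j − 6 = -3: j = 1.
C(6,1) = 6; 3^1 = 3; 1^5 = 1.
Coefficient = 6 · 3 · 1 = 18.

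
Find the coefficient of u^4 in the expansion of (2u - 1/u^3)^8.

General term: C(8,j)·(2u)^j·(-1/u^3)^(8-j), with u-exponent 1j − 3(8−j) = 4j − 24.
Set 4j − 24 = 4: j = 7.
C(8,7) = 8; 2^7 = 128; (-1)^1 = -1.
Coefficient = 8 · 128 · (-1) = -1024.

-1024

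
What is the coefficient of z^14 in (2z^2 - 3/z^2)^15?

General term: C(15,j)·(2z^2)^j·(-3/z^2)^(15-j), with z-exponent 2j − 2(15−j) = 4j − 30.
Set 4j − 30 = 14: j = 11.
C(15,11) = 1365; 2^11 = 2048; (-3)^4 = 81.
Coefficient = 1365 · 2048 · 81 = 226437120.

226437120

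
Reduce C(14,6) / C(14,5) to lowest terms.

3/2

C(n,k+1)/C(n,k) = (n−k)/(k+1) = (14−5)/(5+1) = 9/6 = 3/2.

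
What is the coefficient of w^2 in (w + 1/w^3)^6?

6

General term: C(6,j)·(w)^j·(1/w^3)^(6-j), with w-exponent 1j − 3(6−j) = 4j − 18.
Set 4j − 18 = 2: j = 5.
C(6,5) = 6; 1^5 = 1; 1^1 = 1.
Coefficient = 6 · 1 · 1 = 6.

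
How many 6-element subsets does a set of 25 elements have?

177100

C(25,6) = (25·24·23·22·21·20) / 6! = 127512000 / 720 = 177100.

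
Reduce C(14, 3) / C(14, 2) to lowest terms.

C(n,k+1)/C(n,k) = (n−k)/(k+1) = (14−2)/(2+1) = 12/3 = 4.

4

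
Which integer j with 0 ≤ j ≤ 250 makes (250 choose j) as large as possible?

C(250,j) is maximized at j = 250/2 = 125.

125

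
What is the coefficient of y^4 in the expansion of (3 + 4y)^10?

The general term is C(10,j)·(3)^j·(4y)^(10-j); the y^4 term has j = 6.
C(10,6) = 210.
Coefficient = C(10,6) · 3^6 · 4^4 = 210 · 729 · 256 = 39191040.

39191040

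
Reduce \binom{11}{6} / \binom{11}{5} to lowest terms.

C(n,k+1)/C(n,k) = (n−k)/(k+1) = (11−5)/(5+1) = 6/6 = 1.

1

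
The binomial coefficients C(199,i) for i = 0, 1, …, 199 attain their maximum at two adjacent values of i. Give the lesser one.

For odd n = 199, C(199,i) peaks at i = (n−1)/2 and (n+1)/2; the lesser is 99.

99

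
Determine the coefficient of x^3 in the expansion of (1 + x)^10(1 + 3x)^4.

Coefficient of x^3 = Σ_{j} C(10,j)·1^j·C(4,3-j)·3^(3-j) for j from 0 to 3.
= 108 + 540 + 540 + 120 = 1308.

1308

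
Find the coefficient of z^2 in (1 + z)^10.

45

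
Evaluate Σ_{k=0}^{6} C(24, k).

190051

1 + 24 + 276 + 2024 + 10626 + 42504 + 134596 = 190051.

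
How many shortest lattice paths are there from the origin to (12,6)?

18564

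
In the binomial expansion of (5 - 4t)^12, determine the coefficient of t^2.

The general term is C(12,j)·(5)^j·(-4t)^(12-j); the t^2 term has j = 10.
C(12,10) = 66.
Coefficient = C(12,10) · 5^10 · (-4)^2 = 66 · 9765625 · 16 = 10312500000.

10312500000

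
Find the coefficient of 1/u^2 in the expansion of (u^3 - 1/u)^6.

General term: C(6,j)·(u^3)^j·(-1/u)^(6-j), with u-exponent 3j − 1(6−j) = 4j − 6.
Set 4j − 6 = -2: j = 1.
C(6,1) = 6; 1^1 = 1; (-1)^5 = -1.
Coefficient = 6 · 1 · (-1) = -6.

-6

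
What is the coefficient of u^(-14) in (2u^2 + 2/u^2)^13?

General term: C(13,j)·(2u^2)^j·(2/u^2)^(13-j), with u-exponent 2j − 2(13−j) = 4j − 26.
Set 4j − 26 = -14: j = 3.
C(13,3) = 286; 2^3 = 8; 2^10 = 1024.
Coefficient = 286 · 8 · 1024 = 2342912.

2342912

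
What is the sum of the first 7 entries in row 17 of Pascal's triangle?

21778

1 + 17 + 136 + 680 + 2380 + 6188 + 12376 = 21778.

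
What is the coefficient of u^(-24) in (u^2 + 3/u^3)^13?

General term: C(13,j)·(u^2)^j·(3/u^3)^(13-j), with u-exponent 2j − 3(13−j) = 5j − 39.
Set 5j − 39 = -24: j = 3.
C(13,3) = 286; 1^3 = 1; 3^10 = 59049.
Coefficient = 286 · 1 · 59049 = 16888014.

16888014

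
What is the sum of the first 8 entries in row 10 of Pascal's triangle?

968

1 + 10 + 45 + 120 + 210 + 252 + 210 + 120 = 968.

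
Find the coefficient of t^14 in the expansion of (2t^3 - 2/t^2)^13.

-10543104

General term: C(13,j)·(2t^3)^j·(-2/t^2)^(13-j), with t-exponent 3j − 2(13−j) = 5j − 26.
Set 5j − 26 = 14: j = 8.
C(13,8) = 1287; 2^8 = 256; (-2)^5 = -32.
Coefficient = 1287 · 256 · (-32) = -10543104.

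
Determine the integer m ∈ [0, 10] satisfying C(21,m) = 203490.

8

C(21,m) increases on 0 ≤ m ≤ 10. C(21,7) = 116280 and C(21,8) = 203490, so m = 8.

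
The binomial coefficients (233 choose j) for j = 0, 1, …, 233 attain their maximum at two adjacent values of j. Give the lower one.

For odd n = 233, C(233,j) peaks at j = (n−1)/2 and (n+1)/2; the lower is 116.

116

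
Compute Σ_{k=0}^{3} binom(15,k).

576

1 + 15 + 105 + 455 = 576.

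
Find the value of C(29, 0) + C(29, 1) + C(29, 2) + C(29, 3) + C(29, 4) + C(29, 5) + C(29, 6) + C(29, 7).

2182396

1 + 29 + 406 + 3654 + 23751 + 118755 + 475020 + 1560780 = 2182396.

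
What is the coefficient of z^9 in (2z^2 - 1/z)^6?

-192

General term: C(6,j)·(2z^2)^j·(-1/z)^(6-j), with z-exponent 2j − 1(6−j) = 3j − 6.
Set 3j − 6 = 9: j = 5.
C(6,5) = 6; 2^5 = 32; (-1)^1 = -1.
Coefficient = 6 · 32 · (-1) = -192.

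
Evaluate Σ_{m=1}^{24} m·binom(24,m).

201326592

Differentiating (1+x)^24 and setting x=1: Σ m·C(24,m) = 24·2^23 = 201326592.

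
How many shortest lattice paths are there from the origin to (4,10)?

1001

Each path is a sequence of 14 steps with 4 rights: C(14,4) = 1001.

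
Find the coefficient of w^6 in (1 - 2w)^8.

The general term is C(8,j)·(1)^j·(-2w)^(8-j); the w^6 term has j = 2.
C(8,2) = 28.
Coefficient = C(8,2) · (-2)^6 = 28 · 64 = 1792.

1792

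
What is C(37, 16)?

12875774670

C(37,16) = (37·36·35·34·33·32·31·30·29·28·27·26·25·24·23·22) / 16! = 269397128065642536960000 / 20922789888000 = 12875774670.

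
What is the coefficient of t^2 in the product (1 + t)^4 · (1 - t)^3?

-3

Coefficient of t^2 = Σ_{j} C(4,j)·1^j·C(3,2-j)·(-1)^(2-j) for j from 0 to 2.
= 3 + (-12) + 6 = -3.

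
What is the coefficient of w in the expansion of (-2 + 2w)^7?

896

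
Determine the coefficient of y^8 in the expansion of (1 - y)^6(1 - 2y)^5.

2360

Coefficient of y^8 = Σ_{j} C(6,j)·(-1)^j·C(5,8-j)·(-2)^(8-j) for j from 3 to 6.
= 640 + 1200 + 480 + 40 = 2360.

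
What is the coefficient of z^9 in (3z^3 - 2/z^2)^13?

240185088

General term: C(13,j)·(3z^3)^j·(-2/z^2)^(13-j), with z-exponent 3j − 2(13−j) = 5j − 26.
Set 5j − 26 = 9: j = 7.
C(13,7) = 1716; 3^7 = 2187; (-2)^6 = 64.
Coefficient = 1716 · 2187 · 64 = 240185088.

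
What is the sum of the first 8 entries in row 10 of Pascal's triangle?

968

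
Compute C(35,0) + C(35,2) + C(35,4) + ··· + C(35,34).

Half of (1+1)^35 + (1−1)^35 gives the even-index sum: 2^34 = 17179869184.

17179869184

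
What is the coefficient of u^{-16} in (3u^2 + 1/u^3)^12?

General term: C(12,j)·(3u^2)^j·(1/u^3)^(12-j), with u-exponent 2j − 3(12−j) = 5j − 36.
Set 5j − 36 = -16: j = 4.
C(12,4) = 495; 3^4 = 81; 1^8 = 1.
Coefficient = 495 · 81 · 1 = 40095.

40095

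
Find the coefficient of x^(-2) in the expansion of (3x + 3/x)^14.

14363255907

General term: C(14,j)·(3x)^j·(3/x)^(14-j), with x-exponent 1j − 1(14−j) = 2j − 14.
Set 2j − 14 = -2: j = 6.
C(14,6) = 3003; 3^6 = 729; 3^8 = 6561.
Coefficient = 3003 · 729 · 6561 = 14363255907.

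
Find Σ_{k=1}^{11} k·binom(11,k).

Since k·C(11,k) = 11·C(10,k−1), the sum is 11·2^10 = 11·1024 = 11264.

11264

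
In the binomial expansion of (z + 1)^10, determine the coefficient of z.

10

The general term is C(10,j)·(z)^j·(1)^(10-j); the z^1 term has j = 1.
C(10,1) = 10.
Coefficient = C(10,1) = 10.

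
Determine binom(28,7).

C(28,7) = (28·27·26·25·24·23·22) / 7! = 5967561600 / 5040 = 1184040.

1184040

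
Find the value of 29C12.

C(29,12) = (29·28·27·26·25·24·23·22·21·20·19·18) / 12! = 24858235898496000 / 479001600 = 51895935.

51895935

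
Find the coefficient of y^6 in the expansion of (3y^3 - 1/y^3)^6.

1215

General term: C(6,j)·(3y^3)^j·(-1/y^3)^(6-j), with y-exponent 3j − 3(6−j) = 6j − 18.
Set 6j − 18 = 6: j = 4.
C(6,4) = 15; 3^4 = 81; (-1)^2 = 1.
Coefficient = 15 · 81 · 1 = 1215.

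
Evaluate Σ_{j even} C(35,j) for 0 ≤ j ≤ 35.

17179869184

Half of (1+1)^35 + (1−1)^35 gives the even-index sum: 2^34 = 17179869184.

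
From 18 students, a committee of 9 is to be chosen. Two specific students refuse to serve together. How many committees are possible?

All 9-subsets: C(18,9) = 48620. Those containing both fixed elements: C(16,7) = 11440.
48620 − 11440 = 37180.

37180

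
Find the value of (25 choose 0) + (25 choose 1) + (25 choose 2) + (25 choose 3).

2626

1 + 25 + 300 + 2300 = 2626.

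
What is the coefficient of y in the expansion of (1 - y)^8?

The general term is C(8,j)·(1)^j·(-y)^(8-j); the y^1 term has j = 7.
C(8,7) = 8.
Coefficient = C(8,7) · (-1)^1 = 8 · (-1) = -8.

-8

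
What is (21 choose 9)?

293930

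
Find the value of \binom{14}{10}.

C(14,10) = C(14,4) by symmetry.
C(14,4) = (14·13·12·11) / 4! = 24024 / 24 = 1001.

1001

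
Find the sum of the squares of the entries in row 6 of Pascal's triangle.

924

Σ C(6,k)² is the coefficient of x^6 in (1+x)^6(1+x)^6 = (1+x)^12, i.e. C(12,6) = 924.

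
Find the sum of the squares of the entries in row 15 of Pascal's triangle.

155117520

By Vandermonde's identity, Σ C(15,k)² = C(30,15) = 155117520.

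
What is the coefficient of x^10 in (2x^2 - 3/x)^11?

General term: C(11,j)·(2x^2)^j·(-3/x)^(11-j), with x-exponent 2j − 1(11−j) = 3j − 11.
Set 3j − 11 = 10: j = 7.
C(11,7) = 330; 2^7 = 128; (-3)^4 = 81.
Coefficient = 330 · 128 · 81 = 3421440.

3421440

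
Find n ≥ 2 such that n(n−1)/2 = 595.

n(n−1)/2 = 595 ⇒ n(n−1) = 1190. Since 35·34 = 1190, n = 35.

35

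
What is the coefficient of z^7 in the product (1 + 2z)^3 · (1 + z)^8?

1408

Coefficient of z^7 = Σ_{j} C(3,j)·2^j·C(8,7-j)·1^(7-j) for j from 0 to 3.
= 8 + 168 + 672 + 560 = 1408.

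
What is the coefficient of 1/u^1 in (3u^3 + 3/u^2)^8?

367416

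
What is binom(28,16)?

30421755

C(28,16) = C(28,12) by symmetry.
C(28,12) = (28·27·26·25·24·23·22·21·20·19·18·17) / 12! = 14572069319808000 / 479001600 = 30421755.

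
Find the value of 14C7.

C(14,7) = (14·13·12·11·10·9·8) / 7! = 17297280 / 5040 = 3432.

3432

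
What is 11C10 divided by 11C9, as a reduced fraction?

1/5

C(n,k+1)/C(n,k) = (n−k)/(k+1) = (11−9)/(9+1) = 2/10 = 1/5.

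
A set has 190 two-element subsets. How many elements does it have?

n(n−1)/2 = 190 ⇒ n(n−1) = 380. Since 20·19 = 380, n = 20.

20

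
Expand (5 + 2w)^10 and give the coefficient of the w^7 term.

1920000

The general term is C(10,j)·(5)^j·(2w)^(10-j); the w^7 term has j = 3.
C(10,3) = 120.
Coefficient = C(10,3) · 5^3 · 2^7 = 120 · 125 · 128 = 1920000.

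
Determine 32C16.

C(32,16) = (32·31·30·29·28·27·26·25·24·23·22·21·20·19·18·17) / 16! = 12576278705767096320000 / 20922789888000 = 601080390.

601080390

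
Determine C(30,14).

145422675

C(30,14) = (30·29·28·27·26·25·24·23·22·21·20·19·18·17) / 14! = 12677700308232960000 / 87178291200 = 145422675.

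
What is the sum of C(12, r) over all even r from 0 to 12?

Even-r terms of row 12 sum to 2^11 = 2048.

2048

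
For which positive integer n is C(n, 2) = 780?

40

n(n−1)/2 = 780 ⇒ n(n−1) = 1560. Since 40·39 = 1560, n = 40.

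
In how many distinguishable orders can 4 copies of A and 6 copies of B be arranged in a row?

Choose positions for the A's: C(10,4) = 210.

210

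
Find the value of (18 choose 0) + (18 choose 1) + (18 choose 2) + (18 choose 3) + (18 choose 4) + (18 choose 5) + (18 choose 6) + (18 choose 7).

63004

1 + 18 + 153 + 816 + 3060 + 8568 + 18564 + 31824 = 63004.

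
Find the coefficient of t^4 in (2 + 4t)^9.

The general term is C(9,j)·(2)^j·(4t)^(9-j); the t^4 term has j = 5.
C(9,5) = 126.
Coefficient = C(9,5) · 2^5 · 4^4 = 126 · 32 · 256 = 1032192.

1032192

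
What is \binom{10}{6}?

C(10,6) = C(10,4) by symmetry.
C(10,4) = (10·9·8·7) / 4! = 5040 / 24 = 210.

210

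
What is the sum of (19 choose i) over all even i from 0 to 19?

Even-i terms of row 19 sum to 2^18 = 262144.

262144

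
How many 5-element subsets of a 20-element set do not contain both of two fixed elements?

All 5-subsets: C(20,5) = 15504. Those containing both fixed elements: C(18,3) = 816.
15504 − 816 = 14688.

14688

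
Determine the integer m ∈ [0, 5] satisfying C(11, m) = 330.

4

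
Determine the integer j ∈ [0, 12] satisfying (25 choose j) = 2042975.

C(25,j) increases on 0 ≤ j ≤ 12. C(25,8) = 1081575 and C(25,9) = 2042975, so j = 9.

9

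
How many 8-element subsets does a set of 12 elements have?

495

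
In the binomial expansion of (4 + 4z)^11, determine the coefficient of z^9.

230686720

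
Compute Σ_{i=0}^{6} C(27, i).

397594

1 + 27 + 351 + 2925 + 17550 + 80730 + 296010 = 397594.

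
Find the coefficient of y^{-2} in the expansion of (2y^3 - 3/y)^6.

-2916

General term: C(6,j)·(2y^3)^j·(-3/y)^(6-j), with y-exponent 3j − 1(6−j) = 4j − 6.
Set 4j − 6 = -2: j = 1.
C(6,1) = 6; 2^1 = 2; (-3)^5 = -243.
Coefficient = 6 · 2 · (-243) = -2916.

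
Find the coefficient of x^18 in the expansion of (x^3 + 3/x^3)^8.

General term: C(8,j)·(x^3)^j·(3/x^3)^(8-j), with x-exponent 3j − 3(8−j) = 6j − 24.
Set 6j − 24 = 18: j = 7.
C(8,7) = 8; 1^7 = 1; 3^1 = 3.
Coefficient = 8 · 1 · 3 = 24.

24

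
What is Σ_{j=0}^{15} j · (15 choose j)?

Differentiating (1+x)^15 and setting x=1: Σ j·C(15,j) = 15·2^14 = 245760.

245760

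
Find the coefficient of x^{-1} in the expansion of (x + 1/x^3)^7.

21

General term: C(7,j)·(x)^j·(1/x^3)^(7-j), with x-exponent 1j − 3(7−j) = 4j − 21.
Set 4j − 21 = -1: j = 5.
C(7,5) = 21; 1^5 = 1; 1^2 = 1.
Coefficient = 21 · 1 · 1 = 21.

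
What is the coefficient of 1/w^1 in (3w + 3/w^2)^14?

General term: C(14,j)·(3w)^j·(3/w^2)^(14-j), with w-exponent 1j − 2(14−j) = 3j − 28.
Set 3j − 28 = -1: j = 9.
C(14,9) = 2002; 3^9 = 19683; 3^5 = 243.
Coefficient = 2002 · 19683 · 243 = 9575503938.

9575503938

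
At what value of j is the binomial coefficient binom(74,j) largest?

37

C(74,j) is maximized at j = 74/2 = 37.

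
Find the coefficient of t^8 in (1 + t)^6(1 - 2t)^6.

-180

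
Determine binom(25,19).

C(25,19) = C(25,6) by symmetry.
C(25,6) = (25·24·23·22·21·20) / 6! = 127512000 / 720 = 177100.

177100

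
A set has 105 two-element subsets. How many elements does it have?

15

n(n−1)/2 = 105 ⇒ n(n−1) = 210. Since 15·14 = 210, n = 15.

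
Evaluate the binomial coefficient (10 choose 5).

252

C(10,5) = (10·9·8·7·6) / 5! = 30240 / 120 = 252.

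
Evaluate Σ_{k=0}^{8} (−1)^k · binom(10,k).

The partial alternating sum Σ_{k=0}^{8} (−1)^k C(10,k) = (−1)^8 C(9,8) = 9.

9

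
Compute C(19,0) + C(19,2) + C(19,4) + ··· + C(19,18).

Half of (1+1)^19 + (1−1)^19 gives the even-index sum: 2^18 = 262144.

262144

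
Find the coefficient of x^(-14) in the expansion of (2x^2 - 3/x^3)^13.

General term: C(13,j)·(2x^2)^j·(-3/x^3)^(13-j), with x-exponent 2j − 3(13−j) = 5j − 39.
Set 5j − 39 = -14: j = 5.
C(13,5) = 1287; 2^5 = 32; (-3)^8 = 6561.
Coefficient = 1287 · 32 · 6561 = 270208224.

270208224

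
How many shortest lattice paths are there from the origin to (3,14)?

680

Each path is a sequence of 17 steps with 3 rights: C(17,3) = 680.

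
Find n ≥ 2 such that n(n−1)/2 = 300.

25

n(n−1)/2 = 300 ⇒ n(n−1) = 600. Since 25·24 = 600, n = 25.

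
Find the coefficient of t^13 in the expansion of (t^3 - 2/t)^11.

General term: C(11,j)·(t^3)^j·(-2/t)^(11-j), with t-exponent 3j − 1(11−j) = 4j − 11.
Set 4j − 11 = 13: j = 6.
C(11,6) = 462; 1^6 = 1; (-2)^5 = -32.
Coefficient = 462 · 1 · (-32) = -14784.

-14784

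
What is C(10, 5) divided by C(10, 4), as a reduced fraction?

C(n,k+1)/C(n,k) = (n−k)/(k+1) = (10−4)/(4+1) = 6/5.

6/5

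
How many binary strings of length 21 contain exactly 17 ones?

Choose the 17 positions: C(21,17) = 5985.

5985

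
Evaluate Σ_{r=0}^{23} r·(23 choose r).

96468992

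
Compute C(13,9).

715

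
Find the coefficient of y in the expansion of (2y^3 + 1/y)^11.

General term: C(11,j)·(2y^3)^j·(1/y)^(11-j), with y-exponent 3j − 1(11−j) = 4j − 11.
Set 4j − 11 = 1: j = 3.
C(11,3) = 165; 2^3 = 8; 1^8 = 1.
Coefficient = 165 · 8 · 1 = 1320.

1320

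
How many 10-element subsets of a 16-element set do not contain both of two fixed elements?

5005

All 10-subsets: C(16,10) = 8008. Those containing both fixed elements: C(14,8) = 3003.
8008 − 3003 = 5005.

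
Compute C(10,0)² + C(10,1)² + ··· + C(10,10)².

184756

Σ C(10,j)² is the coefficient of x^10 in (1+x)^10(1+x)^10 = (1+x)^20, i.e. C(20,10) = 184756.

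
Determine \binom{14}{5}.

2002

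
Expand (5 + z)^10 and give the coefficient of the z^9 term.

50

The general term is C(10,j)·(5)^j·(z)^(10-j); the z^9 term has j = 1.
C(10,1) = 10.
Coefficient = C(10,1) · 5^1 = 10 · 5 = 50.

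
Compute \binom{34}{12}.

C(34,12) = (34·33·32·31·30·29·28·27·26·25·24·23) / 12! = 262662462526464000 / 479001600 = 548354040.

548354040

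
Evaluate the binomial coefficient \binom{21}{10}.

352716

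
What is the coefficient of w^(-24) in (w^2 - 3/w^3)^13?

16888014

General term: C(13,j)·(w^2)^j·(-3/w^3)^(13-j), with w-exponent 2j − 3(13−j) = 5j − 39.
Set 5j − 39 = -24: j = 3.
C(13,3) = 286; 1^3 = 1; (-3)^10 = 59049.
Coefficient = 286 · 1 · 59049 = 16888014.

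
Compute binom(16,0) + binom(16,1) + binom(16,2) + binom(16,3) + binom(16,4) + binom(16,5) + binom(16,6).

14893

1 + 16 + 120 + 560 + 1820 + 4368 + 8008 = 14893.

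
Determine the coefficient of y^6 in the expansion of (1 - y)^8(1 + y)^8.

-56

Coefficient of y^6 = Σ_{j} C(8,j)·(-1)^j·C(8,6-j)·1^(6-j) for j from 0 to 6.
= 28 + (-448) + 1960 + (-3136) + 1960 + (-448) + 28 = -56.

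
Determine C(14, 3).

C(14,3) = (14·13·12) / 3! = 2184 / 6 = 364.

364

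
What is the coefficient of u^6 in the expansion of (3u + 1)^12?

673596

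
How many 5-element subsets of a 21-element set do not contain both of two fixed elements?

19380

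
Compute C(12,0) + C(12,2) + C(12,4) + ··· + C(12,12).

2048

Half of (1+1)^12 + (1−1)^12 gives the even-index sum: 2^11 = 2048.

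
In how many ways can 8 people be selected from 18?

43758

This is C(18,8) = 43758.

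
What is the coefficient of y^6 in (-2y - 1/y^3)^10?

5120

General term: C(10,j)·(-2y)^j·(-1/y^3)^(10-j), with y-exponent 1j − 3(10−j) = 4j − 30.
Set 4j − 30 = 6: j = 9.
C(10,9) = 10; (-2)^9 = -512; (-1)^1 = -1.
Coefficient = 10 · (-512) · (-1) = 5120.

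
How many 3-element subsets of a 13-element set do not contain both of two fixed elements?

All 3-subsets: C(13,3) = 286. Those containing both fixed elements: C(11,1) = 11.
286 − 11 = 275.

275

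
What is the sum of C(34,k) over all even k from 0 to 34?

Even-k terms of row 34 sum to 2^33 = 8589934592.

8589934592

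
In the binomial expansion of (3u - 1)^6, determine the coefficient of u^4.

1215

The general term is C(6,j)·(3u)^j·(-1)^(6-j); the u^4 term has j = 4.
C(6,4) = 15.
Coefficient = C(6,4) · 3^4 = 15 · 81 = 1215.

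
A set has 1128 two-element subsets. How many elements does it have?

n(n−1)/2 = 1128 ⇒ n(n−1) = 2256. Since 48·47 = 2256, n = 48.

48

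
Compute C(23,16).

245157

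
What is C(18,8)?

43758

C(18,8) = (18·17·16·15·14·13·12·11) / 8! = 1764322560 / 40320 = 43758.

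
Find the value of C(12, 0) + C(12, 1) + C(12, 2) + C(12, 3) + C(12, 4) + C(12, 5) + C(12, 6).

2510

1 + 12 + 66 + 220 + 495 + 792 + 924 = 2510.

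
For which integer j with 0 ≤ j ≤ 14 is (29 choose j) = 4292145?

8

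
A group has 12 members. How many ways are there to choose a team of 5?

792

This is C(12,5) = 792.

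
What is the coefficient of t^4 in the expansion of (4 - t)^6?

240

The general term is C(6,j)·(4)^j·(-t)^(6-j); the t^4 term has j = 2.
C(6,2) = 15.
Coefficient = C(6,2) · 4^2 = 15 · 16 = 240.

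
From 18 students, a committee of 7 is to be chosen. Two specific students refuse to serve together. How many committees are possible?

All 7-subsets: C(18,7) = 31824. Those containing both fixed elements: C(16,5) = 4368.
31824 − 4368 = 27456.

27456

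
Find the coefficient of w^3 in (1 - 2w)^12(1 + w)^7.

-381

Coefficient of w^3 = Σ_{j} C(12,j)·(-2)^j·C(7,3-j)·1^(3-j) for j from 0 to 3.
= 35 + (-504) + 1848 + (-1760) = -381.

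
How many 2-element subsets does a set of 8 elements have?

C(8,2) = (8·7) / 2! = 56 / 2 = 28.

28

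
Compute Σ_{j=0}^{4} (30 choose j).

1 + 30 + 435 + 4060 + 27405 = 31931.

31931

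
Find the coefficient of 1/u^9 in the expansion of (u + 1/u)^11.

11

General term: C(11,j)·(u)^j·(1/u)^(11-j), with u-exponent 1j − 1(11−j) = 2j − 11.
Set 2j − 11 = -9: j = 1.
C(11,1) = 11; 1^1 = 1; 1^10 = 1.
Coefficient = 11 · 1 · 1 = 11.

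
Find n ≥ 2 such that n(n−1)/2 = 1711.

59

n(n−1)/2 = 1711 ⇒ n(n−1) = 3422. Since 59·58 = 3422, n = 59.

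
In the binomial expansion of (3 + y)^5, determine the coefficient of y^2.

270

The general term is C(5,j)·(3)^j·(y)^(5-j); the y^2 term has j = 3.
C(5,3) = 10.
Coefficient = C(5,3) · 3^3 = 10 · 27 = 270.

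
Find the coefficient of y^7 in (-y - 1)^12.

792

The general term is C(12,j)·(-y)^j·(-1)^(12-j); the y^7 term has j = 7.
C(12,7) = 792.
Coefficient = C(12,7) · (-1)^7 · (-1)^5 = 792 · (-1) · (-1) = 792.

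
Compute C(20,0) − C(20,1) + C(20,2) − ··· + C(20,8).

75582

The partial alternating sum Σ_{k=0}^{8} (−1)^k C(20,k) = (−1)^8 C(19,8) = 75582.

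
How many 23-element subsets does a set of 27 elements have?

17550

C(27,23) = C(27,4) by symmetry.
C(27,4) = (27·26·25·24) / 4! = 421200 / 24 = 17550.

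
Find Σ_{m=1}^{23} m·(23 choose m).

96468992

Since m·C(23,m) = 23·C(22,m−1), the sum is 23·2^22 = 23·4194304 = 96468992.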